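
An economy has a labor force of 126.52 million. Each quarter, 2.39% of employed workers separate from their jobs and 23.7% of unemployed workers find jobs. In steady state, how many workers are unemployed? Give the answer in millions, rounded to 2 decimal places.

Steady-state unemployment rate u* = s/(s+f) = 2.39/(2.39+23.7) = 0.091606.
Unemployed = u* × labor force = 0.091606 × 126.52 ≈ 11.59 million.

About 11.59 million are unemployed in steady state.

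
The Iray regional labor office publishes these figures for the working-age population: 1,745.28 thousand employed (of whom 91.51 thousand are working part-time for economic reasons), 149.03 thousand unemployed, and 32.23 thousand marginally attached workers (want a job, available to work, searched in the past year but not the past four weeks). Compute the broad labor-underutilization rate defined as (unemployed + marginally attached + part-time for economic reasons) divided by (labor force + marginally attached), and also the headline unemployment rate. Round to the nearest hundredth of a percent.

Labor force = 1,745.28 + 149.03 = 1,894.31 thousand.
Numerator = 149.03 + 32.23 + 91.51 = 272.77 thousand.
Denominator = 1,894.31 + 32.23 = 1,926.54 thousand.
Broad rate = 272.77 / 1,926.54 = 14.16%.
Headline unemployment rate = 149.03 / 1,894.31 = 7.87%.

Broad underutilization rate ≈ 14.16%; headline unemployment rate ≈ 7.87%.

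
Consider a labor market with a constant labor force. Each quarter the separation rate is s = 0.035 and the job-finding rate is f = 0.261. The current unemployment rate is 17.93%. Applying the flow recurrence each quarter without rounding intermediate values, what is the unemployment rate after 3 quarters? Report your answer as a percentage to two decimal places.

With a fixed labor force, u_{t+1} = u_t + s·(1−u_t) − f·u_t = u_t·(1−s−f) + s.
Here 1−s−f = 0.704 and s = 0.035.
u_1 = 0.179300 × 0.704 + 0.035 = 0.161227.
u_2 = 0.161227 × 0.704 + 0.035 = 0.148504.
u_3 = 0.148504 × 0.704 + 0.035 = 0.139547.

Unemployment rate after three quarters ≈ 13.95%.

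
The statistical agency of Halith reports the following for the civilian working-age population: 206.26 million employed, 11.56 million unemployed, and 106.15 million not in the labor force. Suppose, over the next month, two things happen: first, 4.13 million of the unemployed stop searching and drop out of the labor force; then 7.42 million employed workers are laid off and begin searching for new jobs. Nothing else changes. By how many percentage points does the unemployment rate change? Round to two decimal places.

Initially, labor force = 206.26 + 11.56 = 217.82 million, so u = 11.56/217.82 = 5.31%.
After the first change, unemployed and labor force both fall by 4.13 → E = 206.26, U = 7.43, labor force = 213.69 million.
After the second change, employed falls and unemployed rises by 7.42; labor force unchanged → E = 198.84, U = 14.85, labor force = 213.69 million.
New unemployment rate = 14.85 / 213.69 = 6.95%.
Change = 6.95% − 5.31% = +1.64 percentage points.

The unemployment rate changes by +1.64 percentage points.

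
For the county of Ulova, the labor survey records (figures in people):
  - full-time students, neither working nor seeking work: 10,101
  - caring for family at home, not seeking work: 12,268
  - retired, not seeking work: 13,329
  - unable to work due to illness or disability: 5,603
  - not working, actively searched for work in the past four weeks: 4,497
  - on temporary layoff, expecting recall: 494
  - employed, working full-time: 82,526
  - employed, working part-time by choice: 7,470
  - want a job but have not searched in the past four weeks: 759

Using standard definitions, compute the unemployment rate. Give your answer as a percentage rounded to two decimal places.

Employed = 82,526 + 7,470 = 89,996.
Unemployed = 4,497 + 494 = 4,991 (jobless and actively searching, or on temporary layoff).
Labor force = 89,996 + 4,991 = 94,987.
Unemployment rate = 4,991 / 94,987 = 5.25%.

Unemployment rate ≈ 5.25%.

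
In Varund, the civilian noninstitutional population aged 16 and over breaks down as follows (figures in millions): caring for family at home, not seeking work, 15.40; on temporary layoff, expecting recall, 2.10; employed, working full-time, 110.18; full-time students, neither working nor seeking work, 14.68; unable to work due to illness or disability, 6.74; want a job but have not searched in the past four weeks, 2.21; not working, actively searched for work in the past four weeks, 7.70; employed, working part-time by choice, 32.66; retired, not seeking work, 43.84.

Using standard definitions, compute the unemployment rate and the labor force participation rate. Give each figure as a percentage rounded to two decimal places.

Unemployment rate ≈ 6.42%; labor force participation rate ≈ 64.81%.

Employed = 110.18 + 32.66 = 142.84 million.
Unemployed = 2.10 + 7.70 = 9.80 million (jobless and actively searching, or on temporary layoff).
Labor force = 142.84 + 9.80 = 152.64 million.
Not in labor force = 15.40 + 14.68 + 6.74 + 2.21 + 43.84 = 82.87 million (those not working and not actively searching are outside the labor force — including those who want a job but have given up searching).
Civilian working-age population = 152.64 + 82.87 = 235.51 million.
Unemployment rate = 9.80 / 152.64 = 6.42%.
Labor force participation rate = 152.64 / 235.51 = 64.81%.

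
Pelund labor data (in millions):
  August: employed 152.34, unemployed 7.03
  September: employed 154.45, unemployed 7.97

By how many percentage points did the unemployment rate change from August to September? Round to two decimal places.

The unemployment rate changed by +0.50 percentage points.

August: labor force = 152.34 + 7.03 = 159.37; u = 7.03/159.37 = 4.41%.
September: labor force = 154.45 + 7.97 = 162.42; u = 7.97/162.42 = 4.91%.
Change = 4.91% − 4.41% = +0.50 pp.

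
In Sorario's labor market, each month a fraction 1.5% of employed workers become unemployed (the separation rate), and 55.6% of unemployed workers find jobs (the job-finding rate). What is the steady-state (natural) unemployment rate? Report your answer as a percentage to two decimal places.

At steady state the flows balance: s·E = f·U, so U/(E+U) = s/(s+f).
u* = 1.5 / (1.5 + 55.6) = 1.5 / 57.10 = 2.63%.

Steady-state unemployment rate ≈ 2.63%.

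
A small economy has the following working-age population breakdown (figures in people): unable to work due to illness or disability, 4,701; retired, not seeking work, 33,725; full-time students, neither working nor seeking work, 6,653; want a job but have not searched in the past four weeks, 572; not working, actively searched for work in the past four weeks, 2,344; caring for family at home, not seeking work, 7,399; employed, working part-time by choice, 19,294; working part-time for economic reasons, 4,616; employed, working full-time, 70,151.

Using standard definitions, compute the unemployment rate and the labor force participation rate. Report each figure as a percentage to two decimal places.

Unemployment rate ≈ 2.43%; labor force participation rate ≈ 64.50%.

Employed = 19,294 + 4,616 + 70,151 = 94,061 (anyone who worked, including part-time for economic reasons, counts as employed).
Unemployed = 2,344.
Labor force = 94,061 + 2,344 = 96,405.
Not in labor force = 4,701 + 33,725 + 6,653 + 572 + 7,399 = 53,050 (those not working and not actively searching are outside the labor force — including those who want a job but have given up searching).
Civilian working-age population = 96,405 + 53,050 = 149,455.
Unemployment rate = 2,344 / 96,405 = 2.43%.
Labor force participation rate = 96,405 / 149,455 = 64.50%.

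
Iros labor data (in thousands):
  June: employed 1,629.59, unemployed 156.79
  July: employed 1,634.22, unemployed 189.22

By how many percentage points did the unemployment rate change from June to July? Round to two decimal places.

June: labor force = 1,629.59 + 156.79 = 1,786.38; u = 156.79/1,786.38 = 8.78%.
July: labor force = 1,634.22 + 189.22 = 1,823.44; u = 189.22/1,823.44 = 10.38%.
Change = 10.38% − 8.78% = +1.60 pp.

The unemployment rate changed by +1.60 percentage points.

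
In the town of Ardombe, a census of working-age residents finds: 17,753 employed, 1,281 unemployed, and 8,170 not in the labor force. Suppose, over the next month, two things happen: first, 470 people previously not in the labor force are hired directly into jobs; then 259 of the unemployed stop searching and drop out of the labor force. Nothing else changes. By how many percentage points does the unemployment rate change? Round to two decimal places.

Initially, labor force = 17,753 + 1,281 = 19,034, so u = 1,281/19,034 = 6.73%.
After the first change, employed and labor force both rise by 470; unemployed unchanged → E = 18,223, U = 1,281, labor force = 19,504.
After the second change, unemployed and labor force both fall by 259 → E = 18,223, U = 1,022, labor force = 19,245.
New unemployment rate = 1,022 / 19,245 = 5.31%.
Change = 5.31% − 6.73% = −1.42 percentage points.

The unemployment rate changes by −1.42 percentage points.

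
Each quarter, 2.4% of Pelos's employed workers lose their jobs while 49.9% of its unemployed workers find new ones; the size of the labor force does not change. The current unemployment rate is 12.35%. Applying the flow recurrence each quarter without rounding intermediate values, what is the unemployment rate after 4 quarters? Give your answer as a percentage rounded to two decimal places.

With a fixed labor force, u_{t+1} = u_t + s·(1−u_t) − f·u_t = u_t·(1−s−f) + s.
Here 1−s−f = 0.477 and s = 0.024.
u_1 = 0.123500 × 0.477 + 0.024 = 0.082909.
u_2 = 0.082909 × 0.477 + 0.024 = 0.063548.
u_3 = 0.063548 × 0.477 + 0.024 = 0.054312.
u_4 = 0.054312 × 0.477 + 0.024 = 0.049907.

Unemployment rate after four quarters ≈ 4.99%.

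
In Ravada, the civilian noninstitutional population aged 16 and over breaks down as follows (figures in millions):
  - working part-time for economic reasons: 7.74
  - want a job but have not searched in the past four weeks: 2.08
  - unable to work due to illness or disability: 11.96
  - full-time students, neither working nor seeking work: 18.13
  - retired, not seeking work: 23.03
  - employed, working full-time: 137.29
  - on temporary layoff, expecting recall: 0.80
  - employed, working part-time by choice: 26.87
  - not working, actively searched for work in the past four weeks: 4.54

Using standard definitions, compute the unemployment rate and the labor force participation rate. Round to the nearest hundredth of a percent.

Unemployment rate ≈ 3.01%; labor force participation rate ≈ 76.25%.

Employed = 7.74 + 137.29 + 26.87 = 171.90 million (anyone who worked, including part-time for economic reasons, counts as employed).
Unemployed = 0.80 + 4.54 = 5.34 million (jobless and actively searching, or on temporary layoff).
Labor force = 171.90 + 5.34 = 177.24 million.
Not in labor force = 2.08 + 11.96 + 18.13 + 23.03 = 55.20 million (those not working and not actively searching are outside the labor force — including those who want a job but have given up searching).
Civilian working-age population = 177.24 + 55.20 = 232.44 million.
Unemployment rate = 5.34 / 177.24 = 3.01%.
Labor force participation rate = 177.24 / 232.44 = 76.25%.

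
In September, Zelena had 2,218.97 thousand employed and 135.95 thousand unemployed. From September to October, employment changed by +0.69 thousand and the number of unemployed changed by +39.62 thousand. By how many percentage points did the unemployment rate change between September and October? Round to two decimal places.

The unemployment rate changed by +1.56 percentage points.

September: labor force = 2,218.97 + 135.95 = 2,354.92; u = 135.95/2,354.92 = 5.77%.
October: labor force = 2,219.66 + 175.57 = 2,395.23; u = 175.57/2,395.23 = 7.33%.
Change = 7.33% − 5.77% = +1.56 pp.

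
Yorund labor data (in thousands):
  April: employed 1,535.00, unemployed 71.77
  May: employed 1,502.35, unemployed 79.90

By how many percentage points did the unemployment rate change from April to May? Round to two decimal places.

The unemployment rate changed by +0.58 percentage points.

April: labor force = 1,535.00 + 71.77 = 1,606.77; u = 71.77/1,606.77 = 4.47%.
May: labor force = 1,502.35 + 79.90 = 1,582.25; u = 79.90/1,582.25 = 5.05%.
Change = 5.05% − 4.47% = +0.58 pp.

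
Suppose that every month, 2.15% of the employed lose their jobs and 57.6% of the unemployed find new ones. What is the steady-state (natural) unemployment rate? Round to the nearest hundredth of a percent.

At steady state the flows balance: s·E = f·U, so U/(E+U) = s/(s+f).
u* = 2.15 / (2.15 + 57.6) = 2.15 / 59.75 = 3.60%.

Steady-state unemployment rate ≈ 3.60%.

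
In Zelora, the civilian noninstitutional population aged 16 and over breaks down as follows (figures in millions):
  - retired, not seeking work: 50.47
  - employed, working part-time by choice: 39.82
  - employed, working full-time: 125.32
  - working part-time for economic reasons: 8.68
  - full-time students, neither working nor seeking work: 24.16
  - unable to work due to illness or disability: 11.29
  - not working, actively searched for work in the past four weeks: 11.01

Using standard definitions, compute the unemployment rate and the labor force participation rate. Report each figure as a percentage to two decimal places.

Unemployment rate ≈ 5.96%; labor force participation rate ≈ 68.27%.

Employed = 39.82 + 125.32 + 8.68 = 173.82 million (anyone who worked, including part-time for economic reasons, counts as employed).
Unemployed = 11.01 million.
Labor force = 173.82 + 11.01 = 184.83 million.
Not in labor force = 50.47 + 24.16 + 11.29 = 85.92 million (those not working and not actively searching are outside the labor force).
Civilian working-age population = 184.83 + 85.92 = 270.75 million.
Unemployment rate = 11.01 / 184.83 = 5.96%.
Labor force participation rate = 184.83 / 270.75 = 68.27%.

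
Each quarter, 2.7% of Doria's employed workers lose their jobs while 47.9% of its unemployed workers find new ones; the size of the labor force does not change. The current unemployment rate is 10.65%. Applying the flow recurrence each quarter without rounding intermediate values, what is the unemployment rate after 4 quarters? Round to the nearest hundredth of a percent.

Unemployment rate after four quarters ≈ 5.65%.

With a fixed labor force, u_{t+1} = u_t + s·(1−u_t) − f·u_t = u_t·(1−s−f) + s.
Here 1−s−f = 0.494 and s = 0.027.
u_1 = 0.106500 × 0.494 + 0.027 = 0.079611.
u_2 = 0.079611 × 0.494 + 0.027 = 0.066328.
u_3 = 0.066328 × 0.494 + 0.027 = 0.059766.
u_4 = 0.059766 × 0.494 + 0.027 = 0.056524.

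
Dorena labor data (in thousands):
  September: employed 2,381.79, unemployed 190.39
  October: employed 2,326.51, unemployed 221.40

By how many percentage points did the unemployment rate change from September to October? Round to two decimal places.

The unemployment rate changed by +1.29 percentage points.

September: labor force = 2,381.79 + 190.39 = 2,572.18; u = 190.39/2,572.18 = 7.40%.
October: labor force = 2,326.51 + 221.40 = 2,547.91; u = 221.40/2,547.91 = 8.69%.
Change = 8.69% − 7.40% = +1.29 pp.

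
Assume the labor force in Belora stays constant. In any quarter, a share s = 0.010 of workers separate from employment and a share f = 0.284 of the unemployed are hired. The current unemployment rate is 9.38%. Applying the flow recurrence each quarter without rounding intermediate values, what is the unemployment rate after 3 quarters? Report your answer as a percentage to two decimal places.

With a fixed labor force, u_{t+1} = u_t + s·(1−u_t) − f·u_t = u_t·(1−s−f) + s.
Here 1−s−f = 0.706 and s = 0.010.
u_1 = 0.093800 × 0.706 + 0.010 = 0.076223.
u_2 = 0.076223 × 0.706 + 0.010 = 0.063813.
u_3 = 0.063813 × 0.706 + 0.010 = 0.055052.

Unemployment rate after three quarters ≈ 5.51%.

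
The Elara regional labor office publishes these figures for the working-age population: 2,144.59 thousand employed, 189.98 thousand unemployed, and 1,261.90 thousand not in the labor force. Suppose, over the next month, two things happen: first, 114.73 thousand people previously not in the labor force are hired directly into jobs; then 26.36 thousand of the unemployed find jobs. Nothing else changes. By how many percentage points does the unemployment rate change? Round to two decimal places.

The unemployment rate changes by −1.46 percentage points.

Initially, labor force = 2,144.59 + 189.98 = 2,334.57 thousand, so u = 189.98/2,334.57 = 8.14%.
After the first change, employed and labor force both rise by 114.73; unemployed unchanged → E = 2,259.32, U = 189.98, labor force = 2,449.30 thousand.
After the second change, unemployed falls and employed rises by 26.36; labor force unchanged → E = 2,285.68, U = 163.62, labor force = 2,449.30 thousand.
New unemployment rate = 163.62 / 2,449.30 = 6.68%.
Change = 6.68% − 8.14% = −1.46 percentage points.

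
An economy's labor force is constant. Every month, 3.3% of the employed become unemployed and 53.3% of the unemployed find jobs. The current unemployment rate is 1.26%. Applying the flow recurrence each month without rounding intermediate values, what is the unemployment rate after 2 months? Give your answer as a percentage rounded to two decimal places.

Unemployment rate after two months ≈ 4.97%.

With a fixed labor force, u_{t+1} = u_t + s·(1−u_t) − f·u_t = u_t·(1−s−f) + s.
Here 1−s−f = 0.434 and s = 0.033.
u_1 = 0.012600 × 0.434 + 0.033 = 0.038468.
u_2 = 0.038468 × 0.434 + 0.033 = 0.049695.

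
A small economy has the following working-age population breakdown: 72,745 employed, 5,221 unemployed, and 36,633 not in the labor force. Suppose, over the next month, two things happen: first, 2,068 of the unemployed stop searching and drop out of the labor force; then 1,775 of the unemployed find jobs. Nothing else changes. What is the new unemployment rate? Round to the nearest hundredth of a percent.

New unemployment rate ≈ 1.82%.

Initially, labor force = 72,745 + 5,221 = 77,966, so u = 5,221/77,966 = 6.70%.
After the first change, unemployed and labor force both fall by 2,068 → E = 72,745, U = 3,153, labor force = 75,898.
After the second change, unemployed falls and employed rises by 1,775; labor force unchanged → E = 74,520, U = 1,378, labor force = 75,898.
New unemployment rate = 1,378 / 75,898 = 1.82%.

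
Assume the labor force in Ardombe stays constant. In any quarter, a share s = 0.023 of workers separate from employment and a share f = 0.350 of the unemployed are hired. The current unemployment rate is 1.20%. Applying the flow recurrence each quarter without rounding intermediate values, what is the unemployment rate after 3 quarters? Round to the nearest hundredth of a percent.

Unemployment rate after three quarters ≈ 4.94%.

With a fixed labor force, u_{t+1} = u_t + s·(1−u_t) − f·u_t = u_t·(1−s−f) + s.
Here 1−s−f = 0.627 and s = 0.023.
u_1 = 0.012000 × 0.627 + 0.023 = 0.030524.
u_2 = 0.030524 × 0.627 + 0.023 = 0.042139.
u_3 = 0.042139 × 0.627 + 0.023 = 0.049421.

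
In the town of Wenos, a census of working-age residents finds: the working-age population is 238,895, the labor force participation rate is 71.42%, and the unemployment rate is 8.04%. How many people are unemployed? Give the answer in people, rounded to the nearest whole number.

About 13,718 are unemployed.

Labor force = 0.7142 × 238,895 = 170,619.
Unemployed = 0.0804 × 170,619 ≈ 13,718.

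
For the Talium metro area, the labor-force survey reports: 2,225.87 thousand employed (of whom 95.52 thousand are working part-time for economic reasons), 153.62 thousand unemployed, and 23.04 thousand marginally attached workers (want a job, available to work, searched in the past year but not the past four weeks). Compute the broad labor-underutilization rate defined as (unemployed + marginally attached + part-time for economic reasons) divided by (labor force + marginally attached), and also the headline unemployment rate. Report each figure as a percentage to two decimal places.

Broad underutilization rate ≈ 11.33%; headline unemployment rate ≈ 6.46%.

Labor force = 2,225.87 + 153.62 = 2,379.49 thousand.
Numerator = 153.62 + 23.04 + 95.52 = 272.18 thousand.
Denominator = 2,379.49 + 23.04 = 2,402.53 thousand.
Broad rate = 272.18 / 2,402.53 = 11.33%.
Headline unemployment rate = 153.62 / 2,379.49 = 6.46%.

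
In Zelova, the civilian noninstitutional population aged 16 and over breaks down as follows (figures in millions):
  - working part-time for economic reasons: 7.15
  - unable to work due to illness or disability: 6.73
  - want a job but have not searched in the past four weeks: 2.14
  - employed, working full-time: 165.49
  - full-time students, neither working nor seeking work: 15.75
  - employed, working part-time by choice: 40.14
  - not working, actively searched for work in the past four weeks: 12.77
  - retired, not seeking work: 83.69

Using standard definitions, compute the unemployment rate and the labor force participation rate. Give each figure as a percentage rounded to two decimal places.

Employed = 7.15 + 165.49 + 40.14 = 212.78 million (anyone who worked, including part-time for economic reasons, counts as employed).
Unemployed = 12.77 million.
Labor force = 212.78 + 12.77 = 225.55 million.
Not in labor force = 6.73 + 2.14 + 15.75 + 83.69 = 108.31 million (those not working and not actively searching are outside the labor force — including those who want a job but have given up searching).
Civilian working-age population = 225.55 + 108.31 = 333.86 million.
Unemployment rate = 12.77 / 225.55 = 5.66%.
Labor force participation rate = 225.55 / 333.86 = 67.56%.

Unemployment rate ≈ 5.66%; labor force participation rate ≈ 67.56%.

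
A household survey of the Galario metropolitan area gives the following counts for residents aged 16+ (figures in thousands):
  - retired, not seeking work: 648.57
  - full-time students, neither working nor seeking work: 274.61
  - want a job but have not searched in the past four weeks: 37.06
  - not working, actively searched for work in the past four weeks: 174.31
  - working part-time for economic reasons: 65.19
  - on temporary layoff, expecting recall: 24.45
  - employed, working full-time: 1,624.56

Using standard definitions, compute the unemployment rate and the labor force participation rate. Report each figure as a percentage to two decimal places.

Unemployment rate ≈ 10.52%; labor force participation rate ≈ 66.29%.

Employed = 65.19 + 1,624.56 = 1,689.75 thousand (anyone who worked, including part-time for economic reasons, counts as employed).
Unemployed = 174.31 + 24.45 = 198.76 thousand (jobless and actively searching, or on temporary layoff).
Labor force = 1,689.75 + 198.76 = 1,888.51 thousand.
Not in labor force = 648.57 + 274.61 + 37.06 = 960.24 thousand (those not working and not actively searching are outside the labor force — including those who want a job but have given up searching).
Civilian working-age population = 1,888.51 + 960.24 = 2,848.75 thousand.
Unemployment rate = 198.76 / 1,888.51 = 10.52%.
Labor force participation rate = 1,888.51 / 2,848.75 = 66.29%.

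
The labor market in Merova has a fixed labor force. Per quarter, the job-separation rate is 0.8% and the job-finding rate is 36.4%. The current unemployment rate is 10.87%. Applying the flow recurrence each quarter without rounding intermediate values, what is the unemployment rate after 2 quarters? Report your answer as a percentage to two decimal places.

With a fixed labor force, u_{t+1} = u_t + s·(1−u_t) − f·u_t = u_t·(1−s−f) + s.
Here 1−s−f = 0.628 and s = 0.008.
u_1 = 0.108700 × 0.628 + 0.008 = 0.076264.
u_2 = 0.076264 × 0.628 + 0.008 = 0.055894.

Unemployment rate after two quarters ≈ 5.59%.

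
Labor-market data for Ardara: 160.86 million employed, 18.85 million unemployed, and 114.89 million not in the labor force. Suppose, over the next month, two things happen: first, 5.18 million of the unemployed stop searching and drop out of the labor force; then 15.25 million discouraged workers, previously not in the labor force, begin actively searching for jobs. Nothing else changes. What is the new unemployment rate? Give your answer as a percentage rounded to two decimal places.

New unemployment rate ≈ 15.24%.

Initially, labor force = 160.86 + 18.85 = 179.71 million, so u = 18.85/179.71 = 10.49%.
After the first change, unemployed and labor force both fall by 5.18 → E = 160.86, U = 13.67, labor force = 174.53 million.
After the second change, unemployed and labor force both rise by 15.25 → E = 160.86, U = 28.92, labor force = 189.78 million.
New unemployment rate = 28.92 / 189.78 = 15.24%.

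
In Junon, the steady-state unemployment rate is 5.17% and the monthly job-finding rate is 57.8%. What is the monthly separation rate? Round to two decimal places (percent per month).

From u* = s/(s+f): s = u·f/(1−u).
s = 0.0517 × 57.8 / (1 − 0.0517) = 2.9883 / 0.9483 ≈ 3.15% per month.

Separation rate ≈ 3.15% per month.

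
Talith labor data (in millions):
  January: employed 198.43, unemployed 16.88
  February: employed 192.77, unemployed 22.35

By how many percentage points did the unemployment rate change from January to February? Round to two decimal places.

The unemployment rate changed by +2.55 percentage points.

January: labor force = 198.43 + 16.88 = 215.31; u = 16.88/215.31 = 7.84%.
February: labor force = 192.77 + 22.35 = 215.12; u = 22.35/215.12 = 10.39%.
Change = 10.39% − 7.84% = +2.55 pp.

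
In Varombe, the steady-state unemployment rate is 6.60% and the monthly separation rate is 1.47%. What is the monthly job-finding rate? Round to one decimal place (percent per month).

From u* = s/(s+f): f = s·(1−u)/u.
f = 1.47 × (1 − 0.0660) / 0.0660 = 1.3730 / 0.0660 ≈ 20.8% per month.

Job-finding rate ≈ 20.8% per month.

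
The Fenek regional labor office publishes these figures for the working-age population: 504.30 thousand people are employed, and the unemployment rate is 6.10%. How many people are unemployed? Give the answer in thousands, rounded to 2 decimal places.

About 32.76 thousand are unemployed.

Let U be the number unemployed. The labor force is E + U, and U/(E+U) = 0.0610.
So U = 0.0610 × 504.30 / (1 − 0.0610) = 30.7623 / 0.9390 ≈ 32.76 thousand.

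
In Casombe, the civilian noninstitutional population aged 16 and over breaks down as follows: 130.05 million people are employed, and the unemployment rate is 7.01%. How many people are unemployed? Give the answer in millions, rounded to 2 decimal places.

Let U be the number unemployed. The labor force is E + U, and U/(E+U) = 0.0701.
So U = 0.0701 × 130.05 / (1 − 0.0701) = 9.1165 / 0.9299 ≈ 9.80 million.

About 9.80 million are unemployed.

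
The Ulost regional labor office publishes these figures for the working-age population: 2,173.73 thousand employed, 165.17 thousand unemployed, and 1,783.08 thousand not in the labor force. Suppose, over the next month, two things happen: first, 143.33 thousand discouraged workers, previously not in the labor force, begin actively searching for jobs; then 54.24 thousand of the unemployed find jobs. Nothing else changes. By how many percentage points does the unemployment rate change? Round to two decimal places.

The unemployment rate changes by +3.18 percentage points.

Initially, labor force = 2,173.73 + 165.17 = 2,338.90 thousand, so u = 165.17/2,338.90 = 7.06%.
After the first change, unemployed and labor force both rise by 143.33 → E = 2,173.73, U = 308.50, labor force = 2,482.23 thousand.
After the second change, unemployed falls and employed rises by 54.24; labor force unchanged → E = 2,227.97, U = 254.26, labor force = 2,482.23 thousand.
New unemployment rate = 254.26 / 2,482.23 = 10.24%.
Change = 10.24% − 7.06% = +3.18 percentage points.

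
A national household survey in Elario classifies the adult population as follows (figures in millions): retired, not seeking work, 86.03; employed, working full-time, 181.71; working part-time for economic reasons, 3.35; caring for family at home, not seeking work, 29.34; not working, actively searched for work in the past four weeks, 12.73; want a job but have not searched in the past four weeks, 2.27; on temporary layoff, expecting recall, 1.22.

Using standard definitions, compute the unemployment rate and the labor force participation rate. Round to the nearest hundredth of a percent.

Unemployment rate ≈ 7.01%; labor force participation rate ≈ 62.85%.

Employed = 181.71 + 3.35 = 185.06 million (anyone who worked, including part-time for economic reasons, counts as employed).
Unemployed = 12.73 + 1.22 = 13.95 million (jobless and actively searching, or on temporary layoff).
Labor force = 185.06 + 13.95 = 199.01 million.
Not in labor force = 86.03 + 29.34 + 2.27 = 117.64 million (those not working and not actively searching are outside the labor force — including those who want a job but have given up searching).
Civilian working-age population = 199.01 + 117.64 = 316.65 million.
Unemployment rate = 13.95 / 199.01 = 7.01%.
Labor force participation rate = 199.01 / 316.65 = 62.85%.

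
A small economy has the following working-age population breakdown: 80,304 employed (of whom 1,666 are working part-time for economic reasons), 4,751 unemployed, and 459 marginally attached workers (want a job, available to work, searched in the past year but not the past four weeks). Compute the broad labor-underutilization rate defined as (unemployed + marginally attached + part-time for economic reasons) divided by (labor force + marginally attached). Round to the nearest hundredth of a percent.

Broad underutilization rate ≈ 8.04%.

Labor force = 80,304 + 4,751 = 85,055.
Numerator = 4,751 + 459 + 1,666 = 6,876.
Denominator = 85,055 + 459 = 85,514.
Broad rate = 6,876 / 85,514 = 8.04%.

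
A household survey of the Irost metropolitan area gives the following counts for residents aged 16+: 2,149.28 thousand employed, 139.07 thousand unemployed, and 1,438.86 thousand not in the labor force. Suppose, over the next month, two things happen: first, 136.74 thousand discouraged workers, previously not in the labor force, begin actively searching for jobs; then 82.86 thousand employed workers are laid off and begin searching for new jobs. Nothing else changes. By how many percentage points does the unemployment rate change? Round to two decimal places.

The unemployment rate changes by +8.71 percentage points.

Initially, labor force = 2,149.28 + 139.07 = 2,288.35 thousand, so u = 139.07/2,288.35 = 6.08%.
After the first change, unemployed and labor force both rise by 136.74 → E = 2,149.28, U = 275.81, labor force = 2,425.09 thousand.
After the second change, employed falls and unemployed rises by 82.86; labor force unchanged → E = 2,066.42, U = 358.67, labor force = 2,425.09 thousand.
New unemployment rate = 358.67 / 2,425.09 = 14.79%.
Change = 14.79% − 6.08% = +8.71 percentage points.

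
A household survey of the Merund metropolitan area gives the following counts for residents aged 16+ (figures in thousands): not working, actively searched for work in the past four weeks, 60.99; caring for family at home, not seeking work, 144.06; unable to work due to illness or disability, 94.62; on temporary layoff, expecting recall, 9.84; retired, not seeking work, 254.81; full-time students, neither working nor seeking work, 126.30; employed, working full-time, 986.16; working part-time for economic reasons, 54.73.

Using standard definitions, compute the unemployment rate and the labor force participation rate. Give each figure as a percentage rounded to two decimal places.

Employed = 986.16 + 54.73 = 1,040.89 thousand (anyone who worked, including part-time for economic reasons, counts as employed).
Unemployed = 60.99 + 9.84 = 70.83 thousand (jobless and actively searching, or on temporary layoff).
Labor force = 1,040.89 + 70.83 = 1,111.72 thousand.
Not in labor force = 144.06 + 94.62 + 254.81 + 126.30 = 619.79 thousand (those not working and not actively searching are outside the labor force).
Civilian working-age population = 1,111.72 + 619.79 = 1,731.51 thousand.
Unemployment rate = 70.83 / 1,111.72 = 6.37%.
Labor force participation rate = 1,111.72 / 1,731.51 = 64.21%.

Unemployment rate ≈ 6.37%; labor force participation rate ≈ 64.21%.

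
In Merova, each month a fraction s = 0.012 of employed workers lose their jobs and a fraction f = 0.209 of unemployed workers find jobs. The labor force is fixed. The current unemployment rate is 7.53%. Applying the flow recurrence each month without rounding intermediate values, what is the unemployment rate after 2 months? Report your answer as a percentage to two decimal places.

Unemployment rate after two months ≈ 6.70%.

With a fixed labor force, u_{t+1} = u_t + s·(1−u_t) − f·u_t = u_t·(1−s−f) + s.
Here 1−s−f = 0.779 and s = 0.012.
u_1 = 0.075300 × 0.779 + 0.012 = 0.070659.
u_2 = 0.070659 × 0.779 + 0.012 = 0.067043.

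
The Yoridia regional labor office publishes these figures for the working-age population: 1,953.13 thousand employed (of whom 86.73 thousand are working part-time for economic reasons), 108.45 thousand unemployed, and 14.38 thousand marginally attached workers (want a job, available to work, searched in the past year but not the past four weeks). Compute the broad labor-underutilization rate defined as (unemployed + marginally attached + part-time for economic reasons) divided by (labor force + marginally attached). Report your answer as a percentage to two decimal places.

Labor force = 1,953.13 + 108.45 = 2,061.58 thousand.
Numerator = 108.45 + 14.38 + 86.73 = 209.56 thousand.
Denominator = 2,061.58 + 14.38 = 2,075.96 thousand.
Broad rate = 209.56 / 2,075.96 = 10.09%.

Broad underutilization rate ≈ 10.09%.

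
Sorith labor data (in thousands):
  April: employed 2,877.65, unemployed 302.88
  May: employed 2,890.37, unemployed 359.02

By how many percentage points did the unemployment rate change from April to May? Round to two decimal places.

April: labor force = 2,877.65 + 302.88 = 3,180.53; u = 302.88/3,180.53 = 9.52%.
May: labor force = 2,890.37 + 359.02 = 3,249.39; u = 359.02/3,249.39 = 11.05%.
Change = 11.05% − 9.52% = +1.53 pp.

The unemployment rate changed by +1.53 percentage points.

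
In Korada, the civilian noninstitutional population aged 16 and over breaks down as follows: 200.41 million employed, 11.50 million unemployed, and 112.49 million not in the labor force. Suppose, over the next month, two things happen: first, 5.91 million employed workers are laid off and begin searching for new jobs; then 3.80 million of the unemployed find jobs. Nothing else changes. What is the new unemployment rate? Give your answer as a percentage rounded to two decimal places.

Initially, labor force = 200.41 + 11.50 = 211.91 million, so u = 11.50/211.91 = 5.43%.
After the first change, employed falls and unemployed rises by 5.91; labor force unchanged → E = 194.50, U = 17.41, labor force = 211.91 million.
After the second change, unemployed falls and employed rises by 3.80; labor force unchanged → E = 198.30, U = 13.61, labor force = 211.91 million.
New unemployment rate = 13.61 / 211.91 = 6.42%.

New unemployment rate ≈ 6.42%.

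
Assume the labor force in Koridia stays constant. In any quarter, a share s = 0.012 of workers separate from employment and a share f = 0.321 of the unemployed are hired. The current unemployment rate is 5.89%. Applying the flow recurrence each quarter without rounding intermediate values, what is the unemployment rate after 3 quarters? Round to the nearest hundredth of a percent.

With a fixed labor force, u_{t+1} = u_t + s·(1−u_t) − f·u_t = u_t·(1−s−f) + s.
Here 1−s−f = 0.667 and s = 0.012.
u_1 = 0.058900 × 0.667 + 0.012 = 0.051286.
u_2 = 0.051286 × 0.667 + 0.012 = 0.046208.
u_3 = 0.046208 × 0.667 + 0.012 = 0.042821.

Unemployment rate after three quarters ≈ 4.28%.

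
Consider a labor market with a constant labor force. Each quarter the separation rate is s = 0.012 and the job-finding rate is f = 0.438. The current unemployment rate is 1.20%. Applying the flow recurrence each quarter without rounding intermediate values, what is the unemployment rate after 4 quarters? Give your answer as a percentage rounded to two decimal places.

Unemployment rate after four quarters ≈ 2.53%.

With a fixed labor force, u_{t+1} = u_t + s·(1−u_t) − f·u_t = u_t·(1−s−f) + s.
Here 1−s−f = 0.550 and s = 0.012.
u_1 = 0.012000 × 0.550 + 0.012 = 0.018600.
u_2 = 0.018600 × 0.550 + 0.012 = 0.022230.
u_3 = 0.022230 × 0.550 + 0.012 = 0.024227.
u_4 = 0.024227 × 0.550 + 0.012 = 0.025325.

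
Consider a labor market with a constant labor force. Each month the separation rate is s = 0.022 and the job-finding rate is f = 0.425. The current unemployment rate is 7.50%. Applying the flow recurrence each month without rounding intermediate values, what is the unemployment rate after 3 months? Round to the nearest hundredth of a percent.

Unemployment rate after three months ≈ 5.36%.

With a fixed labor force, u_{t+1} = u_t + s·(1−u_t) − f·u_t = u_t·(1−s−f) + s.
Here 1−s−f = 0.553 and s = 0.022.
u_1 = 0.075000 × 0.553 + 0.022 = 0.063475.
u_2 = 0.063475 × 0.553 + 0.022 = 0.057102.
u_3 = 0.057102 × 0.553 + 0.022 = 0.053577.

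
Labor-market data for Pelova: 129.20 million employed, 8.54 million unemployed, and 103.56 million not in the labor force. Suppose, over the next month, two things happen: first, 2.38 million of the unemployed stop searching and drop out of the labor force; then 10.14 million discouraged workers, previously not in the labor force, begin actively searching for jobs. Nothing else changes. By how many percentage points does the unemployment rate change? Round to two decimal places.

Initially, labor force = 129.20 + 8.54 = 137.74 million, so u = 8.54/137.74 = 6.20%.
After the first change, unemployed and labor force both fall by 2.38 → E = 129.20, U = 6.16, labor force = 135.36 million.
After the second change, unemployed and labor force both rise by 10.14 → E = 129.20, U = 16.30, labor force = 145.50 million.
New unemployment rate = 16.30 / 145.50 = 11.20%.
Change = 11.20% − 6.20% = +5.00 percentage points.

The unemployment rate changes by +5.00 percentage points.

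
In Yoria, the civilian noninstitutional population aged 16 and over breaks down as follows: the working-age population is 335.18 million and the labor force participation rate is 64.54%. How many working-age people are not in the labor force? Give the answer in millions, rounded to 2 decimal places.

Share not in the labor force = 1 − 0.6454 = 0.3546.
Not in labor force = 0.3546 × 335.18 ≈ 118.85 million.

About 118.85 million are not in the labor force.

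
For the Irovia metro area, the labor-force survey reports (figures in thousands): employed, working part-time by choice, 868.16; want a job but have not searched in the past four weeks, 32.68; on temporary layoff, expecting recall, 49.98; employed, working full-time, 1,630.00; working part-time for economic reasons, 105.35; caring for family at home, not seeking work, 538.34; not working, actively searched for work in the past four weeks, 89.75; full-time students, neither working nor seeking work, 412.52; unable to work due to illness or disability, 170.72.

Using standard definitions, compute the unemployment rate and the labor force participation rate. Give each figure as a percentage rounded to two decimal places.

Employed = 868.16 + 1,630.00 + 105.35 = 2,603.51 thousand (anyone who worked, including part-time for economic reasons, counts as employed).
Unemployed = 49.98 + 89.75 = 139.73 thousand (jobless and actively searching, or on temporary layoff).
Labor force = 2,603.51 + 139.73 = 2,743.24 thousand.
Not in labor force = 32.68 + 538.34 + 412.52 + 170.72 = 1,154.26 thousand (those not working and not actively searching are outside the labor force — including those who want a job but have given up searching).
Civilian working-age population = 2,743.24 + 1,154.26 = 3,897.50 thousand.
Unemployment rate = 139.73 / 2,743.24 = 5.09%.
Labor force participation rate = 2,743.24 / 3,897.50 = 70.38%.

Unemployment rate ≈ 5.09%; labor force participation rate ≈ 70.38%.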